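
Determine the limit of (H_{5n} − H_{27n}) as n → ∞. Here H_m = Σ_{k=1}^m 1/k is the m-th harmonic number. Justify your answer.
lim = ln(5/27)

Euler-Maclaurin gives H_m = ln m + γ + 1/(2m) + O(1/m^2). The γ and O(1/m) terms cancel in the difference:
  H_{5n} − H_{27n} = ln(5n) − ln(27n) + O(1/n) = ln(5/27) + O(1/n).
Hence the limit is ln(5/27).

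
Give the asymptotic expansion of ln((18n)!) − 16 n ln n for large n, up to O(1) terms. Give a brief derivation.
ln((18n)!) − 16 n ln n = 2 n ln n + 18(ln 18 − 1) n + (1/2) ln(2π·18n) + O(1/n)

Stirling: ln((18n)!) = 18n ln(18n) − 18n + (1/2) ln(2π·18n) + O(1/n).
Expand 18n ln(18n) = 18n (ln n + ln 18) = 18n ln n + 18n ln 18.
Subtract 16n ln n: leading term is (18 − 16) n ln n = 2 n ln n. The next term is 18n ln 18 − 18n = 18(ln 18 − 1) n. Then the (1/2) ln(2π·18n) correction.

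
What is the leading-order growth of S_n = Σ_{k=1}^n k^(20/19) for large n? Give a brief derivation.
S_n ~ (19/39) · n^(39/19)

Integral comparison: Σ_{k=1}^n k^(20/19) = ∫_0^n x^(20/19) dx + O(n^(20/19)). The integral is n^(1 + 20/19) / (1 + 20/19) = n^((20+19)/19) / ((20+19)/19) = (19/39) · n^(39/19).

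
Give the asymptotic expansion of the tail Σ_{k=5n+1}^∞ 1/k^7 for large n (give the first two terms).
Σ_{k>5n} 1/k^7 = 1/(6 · (5n)^6) − 1/(2 · (5n)^7) + O(1/(5n)^8)

Compare to the integral: ∫_{5n}^∞ x^(−7) dx = [−x^(−6)/6]_{5n}^∞ = 1/((7−1)·(5n)^6). The Euler-Maclaurin correction adds −f(5n)/2 = −1/(2·(5n)^7). Euler-Maclaurin then gives
  Σ_{k>5n} 1/k^7 = ∫_{5n}^∞ dx/x^7 − 1/(2·(5n)^7) + O(1/(5n)^8).
(Equivalently this is ζ(7) − Σ_{k≤5n} 1/k^7.)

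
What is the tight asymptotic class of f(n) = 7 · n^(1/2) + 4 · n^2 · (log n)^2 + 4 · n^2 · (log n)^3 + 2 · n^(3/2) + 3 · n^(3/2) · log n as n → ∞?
f(n) ∈ Θ(n^2 · (log n)^3)

Compare the terms by growth order. For large n, n^a · (log n)^b dominates n^a' · (log n)^b' iff a > a', or (a = a' and b > b'). Ranking the 5 terms shows the dominant one is 4 · n^2 · (log n)^3. Hence f(n) ∈ Θ(n^2 · (log n)^3).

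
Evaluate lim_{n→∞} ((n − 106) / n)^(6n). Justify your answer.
lim = e^(−636)

Rewrite as (1 − 106/n)^(6n). By the standard limit (1 + x/n)^n → e^x, we have (1 − 106/n)^n → e^(−106), and raising to the 6th power gives e^(−636).
More precisely, ln[(1 − 106/n)^(6n)] = 6n · ln(1 − 106/n) = 6n · (-106/n + O(1/n^2)) = -636 + O(1/n) → -636.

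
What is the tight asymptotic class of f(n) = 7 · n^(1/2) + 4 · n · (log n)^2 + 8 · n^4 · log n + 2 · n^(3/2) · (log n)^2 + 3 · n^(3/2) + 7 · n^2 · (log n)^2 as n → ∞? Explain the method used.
f(n) ∈ Θ(n^4 · log n)

Compare the terms by growth order. For large n, n^a · (log n)^b dominates n^a' · (log n)^b' iff a > a', or (a = a' and b > b'). Ranking the 6 terms shows the dominant one is 8 · n^4 · log n. Hence f(n) ∈ Θ(n^4 · log n).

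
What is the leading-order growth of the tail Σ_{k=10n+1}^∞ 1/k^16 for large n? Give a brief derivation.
Σ_{k>10n} 1/k^16 ~ 1/(15 · (10n)^15)

Compare to the integral: ∫_{10n}^∞ x^(−16) dx = [−x^(−15)/15]_{10n}^∞ = 1/((16−1)·(10n)^15). Euler-Maclaurin then gives
  Σ_{k>10n} 1/k^16 = ∫_{10n}^∞ dx/x^16 − 1/(2·(10n)^16) + O(1/(10n)^17).
(Equivalently this is ζ(16) − Σ_{k≤10n} 1/k^16.)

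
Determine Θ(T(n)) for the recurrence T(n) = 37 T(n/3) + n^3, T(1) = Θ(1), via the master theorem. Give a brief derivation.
T(n) = Θ(n^(log_3 37))

Master theorem: compare f(n) = n^3 to n^(log_3 37) where log_3 37 ≈ 3.287. Since 3 < log_3 37, we have f(n) = O(n^(log_3 37 − ε)) for some ε > 0 — Case 1. Hence T(n) = Θ(n^(log_3 37)).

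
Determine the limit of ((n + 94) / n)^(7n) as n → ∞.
lim = e^658

Rewrite as (1 + 94/n)^(7n). By the standard limit (1 + x/n)^n → e^x, we have (1 + 94/n)^n → e^94, and raising to the 7th power gives e^658.
More precisely, ln[(1 + 94/n)^(7n)] = 7n · ln(1 + 94/n) = 7n · (94/n + O(1/n^2)) = 658 + O(1/n) → 658.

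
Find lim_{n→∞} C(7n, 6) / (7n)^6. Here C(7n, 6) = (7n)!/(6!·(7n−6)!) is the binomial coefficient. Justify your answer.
lim = 1/6! = 1/720

With N = 7n → ∞: C(N, 6) / N^6 = [N(N−1)…(N−5)] / (6! · N^6) = (1/6!) · 1 · (1 − 1/(7n)) · … · (1 − 5/(7n)). Each factor → 1 as N → ∞, so the limit is 1/6! = 1/720.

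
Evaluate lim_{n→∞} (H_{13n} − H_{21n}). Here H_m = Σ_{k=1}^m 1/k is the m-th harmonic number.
lim = ln(13/21)

Euler-Maclaurin gives H_m = ln m + γ + 1/(2m) + O(1/m^2). The γ and O(1/m) terms cancel in the difference:
  H_{13n} − H_{21n} = ln(13n) − ln(21n) + O(1/n) = ln(13/21) + O(1/n).
Hence the limit is ln(13/21).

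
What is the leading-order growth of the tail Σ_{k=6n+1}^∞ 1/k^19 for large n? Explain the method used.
Σ_{k>6n} 1/k^19 ~ 1/(18 · (6n)^18)

Compare to the integral: ∫_{6n}^∞ x^(−19) dx = [−x^(−18)/18]_{6n}^∞ = 1/((19−1)·(6n)^18). Euler-Maclaurin then gives
  Σ_{k>6n} 1/k^19 = ∫_{6n}^∞ dx/x^19 − 1/(2·(6n)^19) + O(1/(6n)^20).
(Equivalently this is ζ(19) − Σ_{k≤6n} 1/k^19.)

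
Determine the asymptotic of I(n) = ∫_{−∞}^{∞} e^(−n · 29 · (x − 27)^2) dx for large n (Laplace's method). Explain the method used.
I(n) = sqrt(π/(29n))

Here φ(x) = 29 · (x − 27)^2 has its unique minimum at x* = 27 with φ(x*) = 0 and φ''(x*) = 58. Laplace's method gives
  I(n) ~ e^(−n φ(x*)) · sqrt(2π / (n · φ''(x*))) = sqrt(2π / (58n)) = sqrt(π/(29n)).
This is exact: substituting u = (x − 27)·sqrt(29n) gives I(n) = (1/sqrt(29n)) ∫_{−∞}^{∞} e^(−u^2) du = sqrt(π/(29n)).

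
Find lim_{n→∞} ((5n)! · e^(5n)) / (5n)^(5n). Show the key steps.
lim = ∞

Stirling: (5n)! ~ sqrt(2π·5n) · (5n/e)^(5n). Hence
  (5n)! · e^(5n) / (5n)^(5n) ~ sqrt(2π·5n) = sqrt(2π·5) · sqrt(n) → ∞.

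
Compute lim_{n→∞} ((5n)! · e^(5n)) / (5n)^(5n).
lim = ∞

Stirling: (5n)! ~ sqrt(2π·5n) · (5n/e)^(5n). Hence
  (5n)! · e^(5n) / (5n)^(5n) ~ sqrt(2π·5n) = sqrt(2π·5) · sqrt(n) → ∞.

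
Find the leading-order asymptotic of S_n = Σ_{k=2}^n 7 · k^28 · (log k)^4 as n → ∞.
S_n ~ 7 · n^29 · (log n)^4 / 29

By integral comparison, S_n = ∫_1^n 7 · x^28 · (log x)^4 dx + O(n^28 · (log n)^4). For the integral, the leading term of ∫_1^n x^28 (log x)^4 dx is n^29/29 · (log n)^4 (by repeated integration by parts; each step lowers the log-exponent and produces a relatively O(1/log n) correction). Hence S_n ~ 7 · n^29 · (log n)^4 / 29.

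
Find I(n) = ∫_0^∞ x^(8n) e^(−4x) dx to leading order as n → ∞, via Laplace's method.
I(n) ~ (sqrt(2π·8n) / 4) · (8n/(4e))^(8n)

Write the integrand as exp(8n ln x − 4x) and set f(x) = 8n ln x − 4x. Then f'(x) = 8n/x − 4 = 0 at x* = 8n/4, and f''(x*) = −8n/x*^2 = −4^2/(8n). Laplace's method (interior maximum) gives
  I(n) ~ e^(f(x*)) · sqrt(2π / |f''(x*)|)
        = exp(8n ln(8n/4) − 8n) · sqrt(2π · 8n / 4^2)
        = (8n/4)^(8n) e^(−8n) · sqrt(2π·8n) / 4
        = (sqrt(2π·8n) / 4) · (8n/(4e))^(8n).
This matches Γ(8n+1)/4^(8n+1) with Stirling applied to Γ.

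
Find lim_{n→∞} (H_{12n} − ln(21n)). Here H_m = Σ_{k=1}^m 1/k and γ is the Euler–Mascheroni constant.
lim = ln(4/7) + γ

By Euler-Maclaurin, H_m = ln m + γ + O(1/m). So
  H_{12n} − ln(21n) = ln(12n) + γ − ln(21n) + O(1/n)
                       = ln(12/21) + γ + O(1/n).
Hence the limit is ln(12/21) + γ (= ln(4/7)).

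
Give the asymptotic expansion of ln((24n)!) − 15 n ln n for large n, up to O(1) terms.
ln((24n)!) − 15 n ln n = 9 n ln n + 24(ln 24 − 1) n + (1/2) ln(2π·24n) + O(1/n)

Stirling: ln((24n)!) = 24n ln(24n) − 24n + (1/2) ln(2π·24n) + O(1/n).
Expand 24n ln(24n) = 24n (ln n + ln 24) = 24n ln n + 24n ln 24.
Subtract 15n ln n: leading term is (24 − 15) n ln n = 9 n ln n. The next term is 24n ln 24 − 24n = 24(ln 24 − 1) n. Then the (1/2) ln(2π·24n) correction.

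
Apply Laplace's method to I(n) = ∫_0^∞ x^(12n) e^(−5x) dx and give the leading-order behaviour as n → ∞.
I(n) ~ (sqrt(2π·12n) / 5) · (12n/(5e))^(12n)

Write the integrand as exp(12n ln x − 5x) and set f(x) = 12n ln x − 5x. Then f'(x) = 12n/x − 5 = 0 at x* = 12n/5, and f''(x*) = −12n/x*^2 = −5^2/(12n). Laplace's method (interior maximum) gives
  I(n) ~ e^(f(x*)) · sqrt(2π / |f''(x*)|)
        = exp(12n ln(12n/5) − 12n) · sqrt(2π · 12n / 5^2)
        = (12n/5)^(12n) e^(−12n) · sqrt(2π·12n) / 5
        = (sqrt(2π·12n) / 5) · (12n/(5e))^(12n).
This matches Γ(12n+1)/5^(12n+1) with Stirling applied to Γ.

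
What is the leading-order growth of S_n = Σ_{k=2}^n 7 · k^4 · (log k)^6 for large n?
S_n ~ 7 · n^5 · (log n)^6 / 5

By integral comparison, S_n = ∫_1^n 7 · x^4 · (log x)^6 dx + O(n^4 · (log n)^6). For the integral, the leading term of ∫_1^n x^4 (log x)^6 dx is n^5/5 · (log n)^6 (by repeated integration by parts; each step lowers the log-exponent and produces a relatively O(1/log n) correction). Hence S_n ~ 7 · n^5 · (log n)^6 / 5.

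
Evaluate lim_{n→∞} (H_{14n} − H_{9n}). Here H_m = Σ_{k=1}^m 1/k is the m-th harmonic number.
lim = ln(14/9)

Euler-Maclaurin gives H_m = ln m + γ + 1/(2m) + O(1/m^2). The γ and O(1/m) terms cancel in the difference:
  H_{14n} − H_{9n} = ln(14n) − ln(9n) + O(1/n) = ln(14/9) + O(1/n).
Hence the limit is ln(14/9).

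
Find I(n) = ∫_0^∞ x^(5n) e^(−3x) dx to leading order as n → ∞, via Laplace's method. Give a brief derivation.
I(n) ~ (sqrt(2π·5n) / 3) · (5n/(3e))^(5n)

Write the integrand as exp(5n ln x − 3x) and set f(x) = 5n ln x − 3x. Then f'(x) = 5n/x − 3 = 0 at x* = 5n/3, and f''(x*) = −5n/x*^2 = −3^2/(5n). Laplace's method (interior maximum) gives
  I(n) ~ e^(f(x*)) · sqrt(2π / |f''(x*)|)
        = exp(5n ln(5n/3) − 5n) · sqrt(2π · 5n / 3^2)
        = (5n/3)^(5n) e^(−5n) · sqrt(2π·5n) / 3
        = (sqrt(2π·5n) / 3) · (5n/(3e))^(5n).
This matches Γ(5n+1)/3^(5n+1) with Stirling applied to Γ.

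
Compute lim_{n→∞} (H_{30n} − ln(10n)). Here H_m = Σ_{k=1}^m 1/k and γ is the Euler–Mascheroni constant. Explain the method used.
lim = ln 3 + γ

By Euler-Maclaurin, H_m = ln m + γ + O(1/m). So
  H_{30n} − ln(10n) = ln(30n) + γ − ln(10n) + O(1/n)
                       = ln(30/10) + γ + O(1/n).
Hence the limit is ln(30/10) + γ (= ln 3).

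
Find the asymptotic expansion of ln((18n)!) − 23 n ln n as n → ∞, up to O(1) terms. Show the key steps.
ln((18n)!) − 23 n ln n = −5 n ln n + 18(ln 18 − 1) n + (1/2) ln(2π·18n) + O(1/n)

Stirling: ln((18n)!) = 18n ln(18n) − 18n + (1/2) ln(2π·18n) + O(1/n).
Expand 18n ln(18n) = 18n (ln n + ln 18) = 18n ln n + 18n ln 18.
Subtract 23n ln n: leading term is (18 − 23) n ln n = −5 n ln n. The next term is 18n ln 18 − 18n = 18(ln 18 − 1) n. Then the (1/2) ln(2π·18n) correction.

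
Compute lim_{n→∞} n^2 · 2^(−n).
lim = 0

Exponentials with base > 1 dominate every fixed polynomial: for any fixed c, n^c / 2^n → 0 as n → ∞ (e.g. by the ratio test, or by writing 2^n = e^(n ln 2) and noting e^(n ln 2) / n^c → ∞). Hence n^2 · 2^(−n) = n^2 / 2^n → 0.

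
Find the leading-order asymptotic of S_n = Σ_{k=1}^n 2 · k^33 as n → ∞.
S_n ~ n^34 / 17

By integral comparison (Euler-Maclaurin), Σ_{k=1}^n 2 · k^33 = 2 · ∫_0^n x^33 dx + O(n^33) = 2 · n^34/34 = n^34 / 17 + O(n^33). (Equivalently, Faulhaber's formula gives the same leading term.)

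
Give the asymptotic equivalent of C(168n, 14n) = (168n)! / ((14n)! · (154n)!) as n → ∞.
C(168n, 14n) ~ (8916100448256/285311670611)^(14n) · sqrt(6/(11π·14n))

Write N = 14n. Apply Stirling to each factorial:
  (12N)! ~ sqrt(2π·12N) · (12N/e)^(12N),
  N! ~ sqrt(2π N) · (N/e)^N,
  (11N)! ~ sqrt(2π·11N) · (11N/e)^(11N).
The exponential factors combine to (12N)^(12N) / (N^N · (11N)^(11N)) = 12^(12N)/11^(11N) = (12^12/11^11)^N = (8916100448256/285311670611)^N.
The square-root prefactors combine to sqrt(2π·12N) / (sqrt(2π N)·sqrt(2π·11N)) = sqrt(12 / (2π·11·N)) = sqrt(6/(11π·14n)).
Substituting N = 14n: C(168n, 14n) ~ (8916100448256/285311670611)^(14n) · sqrt(6/(11π·14n)).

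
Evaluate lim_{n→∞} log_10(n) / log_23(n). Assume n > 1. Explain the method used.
lim = ln(23) / ln(10) = log_10(23)

Change of base: log_10(n) = ln n / ln 10 and log_23(n) = ln n / ln 23. The ratio is (ln n / ln 10) · (ln 23 / ln n) = ln 23 / ln 10, a constant independent of n. So the limit is ln 23 / ln 10 = log_10(23).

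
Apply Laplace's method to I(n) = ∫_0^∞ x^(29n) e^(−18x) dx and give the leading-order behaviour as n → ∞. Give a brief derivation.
I(n) ~ (sqrt(2π·29n) / 18) · (29n/(18e))^(29n)

Write the integrand as exp(29n ln x − 18x) and set f(x) = 29n ln x − 18x. Then f'(x) = 29n/x − 18 = 0 at x* = 29n/18, and f''(x*) = −29n/x*^2 = −18^2/(29n). Laplace's method (interior maximum) gives
  I(n) ~ e^(f(x*)) · sqrt(2π / |f''(x*)|)
        = exp(29n ln(29n/18) − 29n) · sqrt(2π · 29n / 18^2)
        = (29n/18)^(29n) e^(−29n) · sqrt(2π·29n) / 18
        = (sqrt(2π·29n) / 18) · (29n/(18e))^(29n).
This matches Γ(29n+1)/18^(29n+1) with Stirling applied to Γ.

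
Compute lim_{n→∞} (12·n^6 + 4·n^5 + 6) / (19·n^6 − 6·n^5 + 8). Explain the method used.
lim = 12/19

For large n the leading n^6 terms dominate both numerator and denominator. Dividing top and bottom by n^6, every other term tends to 0, leaving 12/19.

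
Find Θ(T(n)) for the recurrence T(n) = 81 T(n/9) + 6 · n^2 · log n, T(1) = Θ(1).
T(n) = Θ(n^2 · (log n)^2)

Here log_9 81 = 2 and f(n) = 6 · n^2 · log n = Θ(n^(log_9 81) · (log n)^1). This is the extended Case 2 of the master theorem (f matches the critical exponent up to log factors), giving T(n) = Θ(n^(log_9 81) · (log n)^(1+1)) = Θ(n^2 · (log n)^2).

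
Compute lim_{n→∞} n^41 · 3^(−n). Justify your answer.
lim = 0

Exponentials with base > 1 dominate every fixed polynomial: for any fixed c, n^c / 3^n → 0 as n → ∞ (e.g. by the ratio test, or by writing 3^n = e^(n ln 3) and noting e^(n ln 3) / n^c → ∞). Hence n^41 · 3^(−n) = n^41 / 3^n → 0.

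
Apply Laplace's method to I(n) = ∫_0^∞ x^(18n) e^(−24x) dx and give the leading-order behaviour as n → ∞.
I(n) ~ (sqrt(2π·18n) / 24) · (18n/(24e))^(18n)

Write the integrand as exp(18n ln x − 24x) and set f(x) = 18n ln x − 24x. Then f'(x) = 18n/x − 24 = 0 at x* = 18n/24, and f''(x*) = −18n/x*^2 = −24^2/(18n). Laplace's method (interior maximum) gives
  I(n) ~ e^(f(x*)) · sqrt(2π / |f''(x*)|)
        = exp(18n ln(18n/24) − 18n) · sqrt(2π · 18n / 24^2)
        = (18n/24)^(18n) e^(−18n) · sqrt(2π·18n) / 24
        = (sqrt(2π·18n) / 24) · (18n/(24e))^(18n).
This matches Γ(18n+1)/24^(18n+1) with Stirling applied to Γ.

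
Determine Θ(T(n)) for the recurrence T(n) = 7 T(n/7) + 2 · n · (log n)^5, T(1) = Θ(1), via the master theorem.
T(n) = Θ(n · (log n)^6)

Here log_7 7 = 1 and f(n) = 2 · n · (log n)^5 = Θ(n^(log_7 7) · (log n)^5). This is the extended Case 2 of the master theorem (f matches the critical exponent up to log factors), giving T(n) = Θ(n^(log_7 7) · (log n)^(5+1)) = Θ(n · (log n)^6).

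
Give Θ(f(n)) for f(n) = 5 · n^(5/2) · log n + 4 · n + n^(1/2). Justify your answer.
f(n) ∈ Θ(n^(5/2) · log n)

Compare the terms by growth order. For large n, n^a · (log n)^b dominates n^a' · (log n)^b' iff a > a', or (a = a' and b > b'). Ranking the 3 terms shows the dominant one is 5 · n^(5/2) · log n. Hence f(n) ∈ Θ(n^(5/2) · log n).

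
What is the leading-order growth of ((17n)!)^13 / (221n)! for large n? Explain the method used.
((17n)!)^13/(221n)! ~ ((2π·17n)^(12/2) / sqrt(13)) · 13^(−13·17n)  →  0

Write N = 17n. Stirling: N! ~ sqrt(2π N)(N/e)^N and (13N)! ~ sqrt(2π·13N)·(13N/e)^(13N).
  (N!)^13/(13N)! ~ (2π N)^(13/2) (N/e)^(13N) / [sqrt(2π·13N) (13N/e)^(13N)]
     = (2π N)^(13/2) / sqrt(2π·13N) · (N/(13N))^(13N)
     = (2π N)^((13−1)/2) / sqrt(13) · 13^(−13N).
Since 13^13 > 1, the factor 13^(−13N) decays exponentially, so the ratio → 0. Substituting N = 17n gives the stated form.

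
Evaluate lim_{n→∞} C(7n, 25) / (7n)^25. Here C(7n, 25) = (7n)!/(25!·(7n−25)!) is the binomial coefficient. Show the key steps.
lim = 1/25! = 1/15511210043330985984000000

With N = 7n → ∞: C(N, 25) / N^25 = [N(N−1)…(N−24)] / (25! · N^25) = (1/25!) · 1 · (1 − 1/(7n)) · … · (1 − 24/(7n)). Each factor → 1 as N → ∞, so the limit is 1/25! = 1/15511210043330985984000000.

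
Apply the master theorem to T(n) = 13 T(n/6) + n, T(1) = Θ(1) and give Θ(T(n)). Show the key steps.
T(n) = Θ(n^(log_6 13))

Master theorem: compare f(n) = n to n^(log_6 13) where log_6 13 ≈ 1.432. Since 1 < log_6 13, we have f(n) = O(n^(log_6 13 − ε)) for some ε > 0 — Case 1. Hence T(n) = Θ(n^(log_6 13)).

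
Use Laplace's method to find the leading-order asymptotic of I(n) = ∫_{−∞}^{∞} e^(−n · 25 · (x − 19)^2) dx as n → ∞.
I(n) = sqrt(π/(25n))

Here φ(x) = 25 · (x − 19)^2 has its unique minimum at x* = 19 with φ(x*) = 0 and φ''(x*) = 50. Laplace's method gives
  I(n) ~ e^(−n φ(x*)) · sqrt(2π / (n · φ''(x*))) = sqrt(2π / (50n)) = sqrt(π/(25n)).
This is exact: substituting u = (x − 19)·sqrt(25n) gives I(n) = (1/sqrt(25n)) ∫_{−∞}^{∞} e^(−u^2) du = sqrt(π/(25n)).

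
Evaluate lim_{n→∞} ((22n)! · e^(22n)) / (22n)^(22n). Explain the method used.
lim = ∞

Stirling: (22n)! ~ sqrt(2π·22n) · (22n/e)^(22n). Hence
  (22n)! · e^(22n) / (22n)^(22n) ~ sqrt(2π·22n) = sqrt(2π·22) · sqrt(n) → ∞.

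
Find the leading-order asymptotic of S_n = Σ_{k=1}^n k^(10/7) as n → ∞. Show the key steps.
S_n ~ (7/17) · n^(17/7)

Integral comparison: Σ_{k=1}^n k^(10/7) = ∫_0^n x^(10/7) dx + O(n^(10/7)). The integral is n^(1 + 10/7) / (1 + 10/7) = n^((10+7)/7) / ((10+7)/7) = (7/17) · n^(17/7).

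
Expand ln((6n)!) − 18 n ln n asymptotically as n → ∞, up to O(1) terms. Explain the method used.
ln((6n)!) − 18 n ln n = −12 n ln n + 6(ln 6 − 1) n + (1/2) ln(2π·6n) + O(1/n)

Stirling: ln((6n)!) = 6n ln(6n) − 6n + (1/2) ln(2π·6n) + O(1/n).
Expand 6n ln(6n) = 6n (ln n + ln 6) = 6n ln n + 6n ln 6.
Subtract 18n ln n: leading term is (6 − 18) n ln n = −12 n ln n. The next term is 6n ln 6 − 6n = 6(ln 6 − 1) n. Then the (1/2) ln(2π·6n) correction.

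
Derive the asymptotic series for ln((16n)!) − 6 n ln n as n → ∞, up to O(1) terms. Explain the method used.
ln((16n)!) − 6 n ln n = 10 n ln n + 16(ln 16 − 1) n + (1/2) ln(2π·16n) + O(1/n)

Stirling: ln((16n)!) = 16n ln(16n) − 16n + (1/2) ln(2π·16n) + O(1/n).
Expand 16n ln(16n) = 16n (ln n + ln 16) = 16n ln n + 16n ln 16.
Subtract 6n ln n: leading term is (16 − 6) n ln n = 10 n ln n. The next term is 16n ln 16 − 16n = 16(ln 16 − 1) n. Then the (1/2) ln(2π·16n) correction.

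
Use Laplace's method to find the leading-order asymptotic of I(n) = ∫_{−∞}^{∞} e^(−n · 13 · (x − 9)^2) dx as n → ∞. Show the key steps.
I(n) = sqrt(π/(13n))

Here φ(x) = 13 · (x − 9)^2 has its unique minimum at x* = 9 with φ(x*) = 0 and φ''(x*) = 26. Laplace's method gives
  I(n) ~ e^(−n φ(x*)) · sqrt(2π / (n · φ''(x*))) = sqrt(2π / (26n)) = sqrt(π/(13n)).
This is exact: substituting u = (x − 9)·sqrt(13n) gives I(n) = (1/sqrt(13n)) ∫_{−∞}^{∞} e^(−u^2) du = sqrt(π/(13n)).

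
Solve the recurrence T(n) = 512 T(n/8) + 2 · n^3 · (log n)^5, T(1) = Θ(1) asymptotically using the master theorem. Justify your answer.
T(n) = Θ(n^3 · (log n)^6)

Here log_8 512 = 3 and f(n) = 2 · n^3 · (log n)^5 = Θ(n^(log_8 512) · (log n)^5). This is the extended Case 2 of the master theorem (f matches the critical exponent up to log factors), giving T(n) = Θ(n^(log_8 512) · (log n)^(5+1)) = Θ(n^3 · (log n)^6).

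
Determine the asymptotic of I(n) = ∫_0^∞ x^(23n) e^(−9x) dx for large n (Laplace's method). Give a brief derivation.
I(n) ~ (sqrt(2π·23n) / 9) · (23n/(9e))^(23n)

Write the integrand as exp(23n ln x − 9x) and set f(x) = 23n ln x − 9x. Then f'(x) = 23n/x − 9 = 0 at x* = 23n/9, and f''(x*) = −23n/x*^2 = −9^2/(23n). Laplace's method (interior maximum) gives
  I(n) ~ e^(f(x*)) · sqrt(2π / |f''(x*)|)
        = exp(23n ln(23n/9) − 23n) · sqrt(2π · 23n / 9^2)
        = (23n/9)^(23n) e^(−23n) · sqrt(2π·23n) / 9
        = (sqrt(2π·23n) / 9) · (23n/(9e))^(23n).
This matches Γ(23n+1)/9^(23n+1) with Stirling applied to Γ.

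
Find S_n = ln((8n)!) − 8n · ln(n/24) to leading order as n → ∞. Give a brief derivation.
S_n ~ 8n · (ln 192 − 1) + O(ln n)

Stirling: ln((8n)!) = 8n ln(8n) − 8n + O(ln n).
  S_n = 8n ln(8n) − 8n − 8n ln(n/24) + O(ln n)
      = 8n ln(8n) − 8n ln n + 8n ln 24 − 8n + O(ln n)
      = 8n ln 8 + 8n ln 24 − 8n + O(ln n)
      = 8n (ln 192 − 1) + O(ln n).
Numerically ln(192) − 1 ≈ 4.2575.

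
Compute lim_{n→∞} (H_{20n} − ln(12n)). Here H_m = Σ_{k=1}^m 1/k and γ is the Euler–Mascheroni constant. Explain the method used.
lim = ln(5/3) + γ

By Euler-Maclaurin, H_m = ln m + γ + O(1/m). So
  H_{20n} − ln(12n) = ln(20n) + γ − ln(12n) + O(1/n)
                       = ln(20/12) + γ + O(1/n).
Hence the limit is ln(20/12) + γ (= ln(5/3)).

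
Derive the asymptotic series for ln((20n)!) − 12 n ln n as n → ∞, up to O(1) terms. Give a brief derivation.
ln((20n)!) − 12 n ln n = 8 n ln n + 20(ln 20 − 1) n + (1/2) ln(2π·20n) + O(1/n)

Stirling: ln((20n)!) = 20n ln(20n) − 20n + (1/2) ln(2π·20n) + O(1/n).
Expand 20n ln(20n) = 20n (ln n + ln 20) = 20n ln n + 20n ln 20.
Subtract 12n ln n: leading term is (20 − 12) n ln n = 8 n ln n. The next term is 20n ln 20 − 20n = 20(ln 20 − 1) n. Then the (1/2) ln(2π·20n) correction.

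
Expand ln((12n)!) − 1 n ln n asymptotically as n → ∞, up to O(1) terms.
ln((12n)!) − 1 n ln n = 11 n ln n + 12(ln 12 − 1) n + (1/2) ln(2π·12n) + O(1/n)

Stirling: ln((12n)!) = 12n ln(12n) − 12n + (1/2) ln(2π·12n) + O(1/n).
Expand 12n ln(12n) = 12n (ln n + ln 12) = 12n ln n + 12n ln 12.
Subtract 1n ln n: leading term is (12 − 1) n ln n = 11 n ln n. The next term is 12n ln 12 − 12n = 12(ln 12 − 1) n. Then the (1/2) ln(2π·12n) correction.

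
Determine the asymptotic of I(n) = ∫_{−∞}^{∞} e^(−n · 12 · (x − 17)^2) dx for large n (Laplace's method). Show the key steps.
I(n) = sqrt(π/(12n))

Here φ(x) = 12 · (x − 17)^2 has its unique minimum at x* = 17 with φ(x*) = 0 and φ''(x*) = 24. Laplace's method gives
  I(n) ~ e^(−n φ(x*)) · sqrt(2π / (n · φ''(x*))) = sqrt(2π / (24n)) = sqrt(π/(12n)).
This is exact: substituting u = (x − 17)·sqrt(12n) gives I(n) = (1/sqrt(12n)) ∫_{−∞}^{∞} e^(−u^2) du = sqrt(π/(12n)).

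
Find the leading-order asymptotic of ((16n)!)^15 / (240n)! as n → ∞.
((16n)!)^15/(240n)! ~ ((2π·16n)^(14/2) / sqrt(15)) · 15^(−15·16n)  →  0

Write N = 16n. Stirling: N! ~ sqrt(2π N)(N/e)^N and (15N)! ~ sqrt(2π·15N)·(15N/e)^(15N).
  (N!)^15/(15N)! ~ (2π N)^(15/2) (N/e)^(15N) / [sqrt(2π·15N) (15N/e)^(15N)]
     = (2π N)^(15/2) / sqrt(2π·15N) · (N/(15N))^(15N)
     = (2π N)^((15−1)/2) / sqrt(15) · 15^(−15N).
Since 15^15 > 1, the factor 15^(−15N) decays exponentially, so the ratio → 0. Substituting N = 16n gives the stated form.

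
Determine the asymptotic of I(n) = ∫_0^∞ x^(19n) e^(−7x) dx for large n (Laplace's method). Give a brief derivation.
I(n) ~ (sqrt(2π·19n) / 7) · (19n/(7e))^(19n)

Write the integrand as exp(19n ln x − 7x) and set f(x) = 19n ln x − 7x. Then f'(x) = 19n/x − 7 = 0 at x* = 19n/7, and f''(x*) = −19n/x*^2 = −7^2/(19n). Laplace's method (interior maximum) gives
  I(n) ~ e^(f(x*)) · sqrt(2π / |f''(x*)|)
        = exp(19n ln(19n/7) − 19n) · sqrt(2π · 19n / 7^2)
        = (19n/7)^(19n) e^(−19n) · sqrt(2π·19n) / 7
        = (sqrt(2π·19n) / 7) · (19n/(7e))^(19n).
This matches Γ(19n+1)/7^(19n+1) with Stirling applied to Γ.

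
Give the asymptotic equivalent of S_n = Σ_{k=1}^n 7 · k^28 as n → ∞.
S_n ~ 7 · n^29 / 29

By integral comparison (Euler-Maclaurin), Σ_{k=1}^n 7 · k^28 = 7 · ∫_0^n x^28 dx + O(n^28) = 7 · n^29/29 + O(n^28). (Equivalently, Faulhaber's formula gives the same leading term.)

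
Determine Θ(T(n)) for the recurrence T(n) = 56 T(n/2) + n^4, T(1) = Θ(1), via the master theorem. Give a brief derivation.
T(n) = Θ(n^(log_2 56))

Master theorem: compare f(n) = n^4 to n^(log_2 56) where log_2 56 ≈ 5.807. Since 4 < log_2 56, we have f(n) = O(n^(log_2 56 − ε)) for some ε > 0 — Case 1. Hence T(n) = Θ(n^(log_2 56)).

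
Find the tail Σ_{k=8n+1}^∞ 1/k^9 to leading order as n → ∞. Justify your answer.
Σ_{k>8n} 1/k^9 ~ 1/(8 · (8n)^8)

Compare to the integral: ∫_{8n}^∞ x^(−9) dx = [−x^(−8)/8]_{8n}^∞ = 1/((9−1)·(8n)^8). Euler-Maclaurin then gives
  Σ_{k>8n} 1/k^9 = ∫_{8n}^∞ dx/x^9 − 1/(2·(8n)^9) + O(1/(8n)^10).
(Equivalently this is ζ(9) − Σ_{k≤8n} 1/k^9.)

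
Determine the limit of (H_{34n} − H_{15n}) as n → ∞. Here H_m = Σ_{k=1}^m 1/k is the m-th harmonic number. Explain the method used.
lim = ln(34/15)

Euler-Maclaurin gives H_m = ln m + γ + 1/(2m) + O(1/m^2). The γ and O(1/m) terms cancel in the difference:
  H_{34n} − H_{15n} = ln(34n) − ln(15n) + O(1/n) = ln(34/15) + O(1/n).
Hence the limit is ln(34/15).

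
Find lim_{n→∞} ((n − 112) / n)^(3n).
lim = e^(−336)

Rewrite as (1 − 112/n)^(3n). By the standard limit (1 + x/n)^n → e^x, we have (1 − 112/n)^n → e^(−112), and raising to the 3rd power gives e^(−336).
More precisely, ln[(1 − 112/n)^(3n)] = 3n · ln(1 − 112/n) = 3n · (-112/n + O(1/n^2)) = -336 + O(1/n) → -336.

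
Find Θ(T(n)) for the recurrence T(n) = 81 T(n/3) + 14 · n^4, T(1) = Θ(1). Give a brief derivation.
T(n) = Θ(n^4 log n)

log_3 81 = 4, and f(n) = 14 · n^4 = Θ(n^(log_3 81)). This is Case 2 of the master theorem: T(n) = Θ(f(n) · log n) = Θ(n^4 log n).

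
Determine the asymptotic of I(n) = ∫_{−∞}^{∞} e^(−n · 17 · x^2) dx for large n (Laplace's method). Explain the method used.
I(n) = sqrt(π/(17n))

Here φ(x) = 17 · x^2 has its unique minimum at x* = 0 with φ(x*) = 0 and φ''(x*) = 34. Laplace's method gives
  I(n) ~ e^(−n φ(x*)) · sqrt(2π / (n · φ''(x*))) = sqrt(2π / (34n)) = sqrt(π/(17n)).
This is exact: substituting u = (x − 0)·sqrt(17n) gives I(n) = (1/sqrt(17n)) ∫_{−∞}^{∞} e^(−u^2) du = sqrt(π/(17n)).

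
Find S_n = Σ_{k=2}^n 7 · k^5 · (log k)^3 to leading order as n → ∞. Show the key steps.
S_n ~ 7 · n^6 · (log n)^3 / 6

By integral comparison, S_n = ∫_1^n 7 · x^5 · (log x)^3 dx + O(n^5 · (log n)^3). For the integral, the leading term of ∫_1^n x^5 (log x)^3 dx is n^6/6 · (log n)^3 (by repeated integration by parts; each step lowers the log-exponent and produces a relatively O(1/log n) correction). Hence S_n ~ 7 · n^6 · (log n)^3 / 6.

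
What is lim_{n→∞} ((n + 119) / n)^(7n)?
lim = e^833

Rewrite as (1 + 119/n)^(7n). By the standard limit (1 + x/n)^n → e^x, we have (1 + 119/n)^n → e^119, and raising to the 7th power gives e^833.
More precisely, ln[(1 + 119/n)^(7n)] = 7n · ln(1 + 119/n) = 7n · (119/n + O(1/n^2)) = 833 + O(1/n) → 833.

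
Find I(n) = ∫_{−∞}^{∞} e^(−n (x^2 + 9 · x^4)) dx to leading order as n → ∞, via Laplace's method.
I(n) ~ sqrt(π/n)

φ(x) = x^2 + 9 · x^4 has its unique global minimum at x* = 0 (since φ'(x) = 2x + 36x^3 = 0 only at x = 0 for real x with both coefficients positive, and φ → ∞ as |x| → ∞). At x* = 0, φ(0) = 0 and φ''(0) = 2. Laplace's method then gives
  I(n) ~ sqrt(2π / (n · φ''(0))) · e^(−n φ(0)) = sqrt(2π / (2n)) = sqrt(π/n).
The 9 · x^4 term contributes only at subleading order (an O(1/n) relative correction).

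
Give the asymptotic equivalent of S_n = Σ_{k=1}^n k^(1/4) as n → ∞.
S_n ~ (4/5) · n^(5/4)

Integral comparison: Σ_{k=1}^n k^(1/4) = ∫_0^n x^(1/4) dx + O(n^(1/4)). The integral is n^(1 + 1/4) / (1 + 1/4) = n^((1+4)/4) / ((1+4)/4) = (4/5) · n^(5/4).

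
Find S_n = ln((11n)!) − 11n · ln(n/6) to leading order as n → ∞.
S_n ~ 11n · (ln 66 − 1) + O(ln n)

Stirling: ln((11n)!) = 11n ln(11n) − 11n + O(ln n).
  S_n = 11n ln(11n) − 11n − 11n ln(n/6) + O(ln n)
      = 11n ln(11n) − 11n ln n + 11n ln 6 − 11n + O(ln n)
      = 11n ln 11 + 11n ln 6 − 11n + O(ln n)
      = 11n (ln 66 − 1) + O(ln n).
Numerically ln(66) − 1 ≈ 3.1897.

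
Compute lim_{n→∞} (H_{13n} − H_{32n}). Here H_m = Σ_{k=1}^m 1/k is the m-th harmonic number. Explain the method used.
lim = ln(13/32)

Euler-Maclaurin gives H_m = ln m + γ + 1/(2m) + O(1/m^2). The γ and O(1/m) terms cancel in the difference:
  H_{13n} − H_{32n} = ln(13n) − ln(32n) + O(1/n) = ln(13/32) + O(1/n).
Hence the limit is ln(13/32).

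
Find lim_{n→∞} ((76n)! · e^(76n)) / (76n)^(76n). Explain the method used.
lim = ∞

Stirling: (76n)! ~ sqrt(2π·76n) · (76n/e)^(76n). Hence
  (76n)! · e^(76n) / (76n)^(76n) ~ sqrt(2π·76n) = sqrt(2π·76) · sqrt(n) → ∞.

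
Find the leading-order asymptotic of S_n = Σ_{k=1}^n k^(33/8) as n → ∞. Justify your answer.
S_n ~ (8/41) · n^(41/8)

Integral comparison: Σ_{k=1}^n k^(33/8) = ∫_0^n x^(33/8) dx + O(n^(33/8)). The integral is n^(1 + 33/8) / (1 + 33/8) = n^((33+8)/8) / ((33+8)/8) = (8/41) · n^(41/8).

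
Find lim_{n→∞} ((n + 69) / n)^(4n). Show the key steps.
lim = e^276

Rewrite as (1 + 69/n)^(4n). By the standard limit (1 + x/n)^n → e^x, we have (1 + 69/n)^n → e^69, and raising to the 4th power gives e^276.
More precisely, ln[(1 + 69/n)^(4n)] = 4n · ln(1 + 69/n) = 4n · (69/n + O(1/n^2)) = 276 + O(1/n) → 276.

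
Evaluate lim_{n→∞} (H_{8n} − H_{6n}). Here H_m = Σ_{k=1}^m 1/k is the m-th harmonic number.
lim = ln(8/6) = ln(4/3)

Euler-Maclaurin gives H_m = ln m + γ + 1/(2m) + O(1/m^2). The γ and O(1/m) terms cancel in the difference:
  H_{8n} − H_{6n} = ln(8n) − ln(6n) + O(1/n) = ln(8/6) + O(1/n).
Hence the limit is ln(8/6) = ln(4/3).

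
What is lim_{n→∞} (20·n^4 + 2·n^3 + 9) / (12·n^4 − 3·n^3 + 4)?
lim = 20/12 = 5/3

For large n the leading n^4 terms dominate both numerator and denominator. Dividing top and bottom by n^4, every other term tends to 0, leaving 20/12 = 5/3.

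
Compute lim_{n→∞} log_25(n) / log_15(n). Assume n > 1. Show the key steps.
lim = ln(15) / ln(25) = log_25(15)

Change of base: log_25(n) = ln n / ln 25 and log_15(n) = ln n / ln 15. The ratio is (ln n / ln 25) · (ln 15 / ln n) = ln 15 / ln 25, a constant independent of n. So the limit is ln 15 / ln 25 = log_25(15).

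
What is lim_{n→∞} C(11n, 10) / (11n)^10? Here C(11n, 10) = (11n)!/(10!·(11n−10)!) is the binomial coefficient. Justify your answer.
lim = 1/10! = 1/3628800

With N = 11n → ∞: C(N, 10) / N^10 = [N(N−1)…(N−9)] / (10! · N^10) = (1/10!) · 1 · (1 − 1/(11n)) · … · (1 − 9/(11n)). Each factor → 1 as N → ∞, so the limit is 1/10! = 1/3628800.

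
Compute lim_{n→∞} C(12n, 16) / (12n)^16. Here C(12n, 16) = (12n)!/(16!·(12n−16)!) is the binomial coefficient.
lim = 1/16! = 1/20922789888000

With N = 12n → ∞: C(N, 16) / N^16 = [N(N−1)…(N−15)] / (16! · N^16) = (1/16!) · 1 · (1 − 1/(12n)) · … · (1 − 15/(12n)). Each factor → 1 as N → ∞, so the limit is 1/16! = 1/20922789888000.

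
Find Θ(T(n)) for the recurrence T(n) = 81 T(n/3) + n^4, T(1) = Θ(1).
T(n) = Θ(n^4 log n)

log_3 81 = 4, and f(n) = n^4 = Θ(n^(log_3 81)). This is Case 2 of the master theorem: T(n) = Θ(f(n) · log n) = Θ(n^4 log n).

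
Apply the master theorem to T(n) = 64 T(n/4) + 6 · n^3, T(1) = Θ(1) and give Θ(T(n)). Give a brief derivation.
T(n) = Θ(n^3 log n)

log_4 64 = 3, and f(n) = 6 · n^3 = Θ(n^(log_4 64)). This is Case 2 of the master theorem: T(n) = Θ(f(n) · log n) = Θ(n^3 log n).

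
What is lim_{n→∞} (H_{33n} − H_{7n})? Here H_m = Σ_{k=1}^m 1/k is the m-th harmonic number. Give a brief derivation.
lim = ln(33/7)

Euler-Maclaurin gives H_m = ln m + γ + 1/(2m) + O(1/m^2). The γ and O(1/m) terms cancel in the difference:
  H_{33n} − H_{7n} = ln(33n) − ln(7n) + O(1/n) = ln(33/7) + O(1/n).
Hence the limit is ln(33/7).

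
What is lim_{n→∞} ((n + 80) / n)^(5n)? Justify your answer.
lim = e^400

Rewrite as (1 + 80/n)^(5n). By the standard limit (1 + x/n)^n → e^x, we have (1 + 80/n)^n → e^80, and raising to the 5th power gives e^400.
More precisely, ln[(1 + 80/n)^(5n)] = 5n · ln(1 + 80/n) = 5n · (80/n + O(1/n^2)) = 400 + O(1/n) → 400.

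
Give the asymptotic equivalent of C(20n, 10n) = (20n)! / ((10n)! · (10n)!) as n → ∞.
C(20n, 10n) ~ (4)^(10n) · sqrt(1/(π·10n))

Write N = 10n. Apply Stirling to each factorial:
  (2N)! ~ sqrt(2π·2N) · (2N/e)^(2N),
  N! ~ sqrt(2π N) · (N/e)^N,
  (1N)! ~ sqrt(2π·1N) · (1N/e)^(1N).
The exponential factors combine to (2N)^(2N) / (N^N · (1N)^(1N)) = 2^(2N)/1^(1N) = (2^2/1^1)^N = (4)^N.
The square-root prefactors combine to sqrt(2π·2N) / (sqrt(2π N)·sqrt(2π·1N)) = sqrt(2 / (2π·1·N)) = sqrt(1/(π·10n)).
Substituting N = 10n: C(20n, 10n) ~ (4)^(10n) · sqrt(1/(π·10n)).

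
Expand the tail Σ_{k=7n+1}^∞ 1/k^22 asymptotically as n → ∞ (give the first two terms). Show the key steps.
Σ_{k>7n} 1/k^22 = 1/(21 · (7n)^21) − 1/(2 · (7n)^22) + O(1/(7n)^23)

Compare to the integral: ∫_{7n}^∞ x^(−22) dx = [−x^(−21)/21]_{7n}^∞ = 1/((22−1)·(7n)^21). The Euler-Maclaurin correction adds −f(7n)/2 = −1/(2·(7n)^22). Euler-Maclaurin then gives
  Σ_{k>7n} 1/k^22 = ∫_{7n}^∞ dx/x^22 − 1/(2·(7n)^22) + O(1/(7n)^23).
(Equivalently this is ζ(22) − Σ_{k≤7n} 1/k^22.)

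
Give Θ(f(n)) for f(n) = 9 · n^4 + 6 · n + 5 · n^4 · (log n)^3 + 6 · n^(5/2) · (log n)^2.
f(n) ∈ Θ(n^4 · (log n)^3)

Compare the terms by growth order. For large n, n^a · (log n)^b dominates n^a' · (log n)^b' iff a > a', or (a = a' and b > b'). Ranking the 4 terms shows the dominant one is 5 · n^4 · (log n)^3. Hence f(n) ∈ Θ(n^4 · (log n)^3).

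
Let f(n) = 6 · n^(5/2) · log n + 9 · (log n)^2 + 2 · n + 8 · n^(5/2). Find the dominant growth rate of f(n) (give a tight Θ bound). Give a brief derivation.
f(n) ∈ Θ(n^(5/2) · log n)

Compare the terms by growth order. For large n, n^a · (log n)^b dominates n^a' · (log n)^b' iff a > a', or (a = a' and b > b'). Ranking the 4 terms shows the dominant one is 6 · n^(5/2) · log n. Hence f(n) ∈ Θ(n^(5/2) · log n).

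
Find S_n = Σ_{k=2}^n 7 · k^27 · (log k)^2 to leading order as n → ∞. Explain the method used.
S_n ~ n^28 · (log n)^2 / 4

By integral comparison, S_n = ∫_1^n 7 · x^27 · (log x)^2 dx + O(n^27 · (log n)^2). For the integral, the leading term of ∫_1^n x^27 (log x)^2 dx is n^28/28 · (log n)^2 (by repeated integration by parts; each step lowers the log-exponent and produces a relatively O(1/log n) correction). Hence S_n ~ n^28 · (log n)^2 / 4.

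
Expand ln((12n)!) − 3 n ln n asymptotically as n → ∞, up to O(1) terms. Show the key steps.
ln((12n)!) − 3 n ln n = 9 n ln n + 12(ln 12 − 1) n + (1/2) ln(2π·12n) + O(1/n)

Stirling: ln((12n)!) = 12n ln(12n) − 12n + (1/2) ln(2π·12n) + O(1/n).
Expand 12n ln(12n) = 12n (ln n + ln 12) = 12n ln n + 12n ln 12.
Subtract 3n ln n: leading term is (12 − 3) n ln n = 9 n ln n. The next term is 12n ln 12 − 12n = 12(ln 12 − 1) n. Then the (1/2) ln(2π·12n) correction.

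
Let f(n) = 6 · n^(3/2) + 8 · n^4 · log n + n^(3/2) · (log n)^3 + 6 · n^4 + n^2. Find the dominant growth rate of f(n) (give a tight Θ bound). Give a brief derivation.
f(n) ∈ Θ(n^4 · log n)

Compare the terms by growth order. For large n, n^a · (log n)^b dominates n^a' · (log n)^b' iff a > a', or (a = a' and b > b'). Ranking the 5 terms shows the dominant one is 8 · n^4 · log n. Hence f(n) ∈ Θ(n^4 · log n).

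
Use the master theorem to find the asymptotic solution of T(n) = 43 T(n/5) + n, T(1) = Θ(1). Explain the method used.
T(n) = Θ(n^(log_5 43))

Master theorem: compare f(n) = n to n^(log_5 43) where log_5 43 ≈ 2.337. Since 1 < log_5 43, we have f(n) = O(n^(log_5 43 − ε)) for some ε > 0 — Case 1. Hence T(n) = Θ(n^(log_5 43)).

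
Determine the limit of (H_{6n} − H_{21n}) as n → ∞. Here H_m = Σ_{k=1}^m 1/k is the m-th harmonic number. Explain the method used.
lim = ln(6/21) = ln(2/7)

Euler-Maclaurin gives H_m = ln m + γ + 1/(2m) + O(1/m^2). The γ and O(1/m) terms cancel in the difference:
  H_{6n} − H_{21n} = ln(6n) − ln(21n) + O(1/n) = ln(6/21) + O(1/n).
Hence the limit is ln(6/21) = ln(2/7).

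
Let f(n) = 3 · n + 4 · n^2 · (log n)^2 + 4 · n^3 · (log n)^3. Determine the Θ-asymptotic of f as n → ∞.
f(n) ∈ Θ(n^3 · (log n)^3)

Compare the terms by growth order. For large n, n^a · (log n)^b dominates n^a' · (log n)^b' iff a > a', or (a = a' and b > b'). Ranking the 3 terms shows the dominant one is 4 · n^3 · (log n)^3. Hence f(n) ∈ Θ(n^3 · (log n)^3).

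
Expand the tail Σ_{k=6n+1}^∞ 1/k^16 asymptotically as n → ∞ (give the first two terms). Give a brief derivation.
Σ_{k>6n} 1/k^16 = 1/(15 · (6n)^15) − 1/(2 · (6n)^16) + O(1/(6n)^17)

Compare to the integral: ∫_{6n}^∞ x^(−16) dx = [−x^(−15)/15]_{6n}^∞ = 1/((16−1)·(6n)^15). The Euler-Maclaurin correction adds −f(6n)/2 = −1/(2·(6n)^16). Euler-Maclaurin then gives
  Σ_{k>6n} 1/k^16 = ∫_{6n}^∞ dx/x^16 − 1/(2·(6n)^16) + O(1/(6n)^17).
(Equivalently this is ζ(16) − Σ_{k≤6n} 1/k^16.)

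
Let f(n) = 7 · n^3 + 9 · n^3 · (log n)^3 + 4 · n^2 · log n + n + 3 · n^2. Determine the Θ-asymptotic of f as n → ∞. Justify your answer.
f(n) ∈ Θ(n^3 · (log n)^3)

Compare the terms by growth order. For large n, n^a · (log n)^b dominates n^a' · (log n)^b' iff a > a', or (a = a' and b > b'). Ranking the 5 terms shows the dominant one is 9 · n^3 · (log n)^3. Hence f(n) ∈ Θ(n^3 · (log n)^3).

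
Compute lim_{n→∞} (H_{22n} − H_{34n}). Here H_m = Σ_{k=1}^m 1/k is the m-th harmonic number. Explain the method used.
lim = ln(22/34) = ln(11/17)

Euler-Maclaurin gives H_m = ln m + γ + 1/(2m) + O(1/m^2). The γ and O(1/m) terms cancel in the difference:
  H_{22n} − H_{34n} = ln(22n) − ln(34n) + O(1/n) = ln(22/34) + O(1/n).
Hence the limit is ln(22/34) = ln(11/17).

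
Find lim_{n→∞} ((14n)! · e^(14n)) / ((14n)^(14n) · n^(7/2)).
lim = 0

Stirling: (14n)! ~ sqrt(2π·14n) · (14n/e)^(14n). Hence
  (14n)! · e^(14n) / (14n)^(14n) ~ sqrt(2π·14n).
Dividing by n^(7/2): sqrt(2π·14n) / n^(7/2) = sqrt(2π·14) · n^((1−7)/2), so the expression behaves like sqrt(2π·14) · n^((1−7)/2) → 0.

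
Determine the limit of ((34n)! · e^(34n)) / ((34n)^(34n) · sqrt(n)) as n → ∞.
lim = sqrt(2π·34)

Stirling: (34n)! ~ sqrt(2π·34n) · (34n/e)^(34n). Hence
  (34n)! · e^(34n) / (34n)^(34n) ~ sqrt(2π·34n).
Dividing by sqrt(n): sqrt(2π·34n) / sqrt(n) = sqrt(2π·34) · n^((1−1)/2), so the limit is sqrt(2π·34).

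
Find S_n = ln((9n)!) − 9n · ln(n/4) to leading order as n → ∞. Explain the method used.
S_n ~ 9n · (ln 36 − 1) + O(ln n)

Stirling: ln((9n)!) = 9n ln(9n) − 9n + O(ln n).
  S_n = 9n ln(9n) − 9n − 9n ln(n/4) + O(ln n)
      = 9n ln(9n) − 9n ln n + 9n ln 4 − 9n + O(ln n)
      = 9n ln 9 + 9n ln 4 − 9n + O(ln n)
      = 9n (ln 36 − 1) + O(ln n).
Numerically ln(36) − 1 ≈ 2.5835.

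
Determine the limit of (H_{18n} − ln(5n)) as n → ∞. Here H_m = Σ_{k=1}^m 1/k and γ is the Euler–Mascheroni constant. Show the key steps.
lim = ln(18/5) + γ

By Euler-Maclaurin, H_m = ln m + γ + O(1/m). So
  H_{18n} − ln(5n) = ln(18n) + γ − ln(5n) + O(1/n)
                       = ln(18/5) + γ + O(1/n).
Hence the limit is ln(18/5) + γ.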